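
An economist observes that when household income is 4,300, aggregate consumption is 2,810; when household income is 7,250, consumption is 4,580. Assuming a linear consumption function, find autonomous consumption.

a = 230

MPC = ΔC/ΔY = (4580 − 2810)/(7250 − 4300) = 1770/2950 = 0.6
a = C − MPC·Y = 2810 − 0.6(4300) = 2810 − 2580 = 230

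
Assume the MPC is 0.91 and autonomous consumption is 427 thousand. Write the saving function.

S = -427 + 0.09Y

S = Y − C = Y − (427 + 0.91Y) = -427 + (1 − 0.91)Y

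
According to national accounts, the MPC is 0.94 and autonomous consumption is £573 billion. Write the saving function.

S = Y − C = Y − (573 + 0.94Y) = -573 + (1 − 0.94)Y

S = -573 + 0.06Y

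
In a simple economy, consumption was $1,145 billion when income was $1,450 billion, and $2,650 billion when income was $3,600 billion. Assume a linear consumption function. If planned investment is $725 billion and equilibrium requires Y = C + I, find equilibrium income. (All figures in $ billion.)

MPC = (2650 − 1145)/(3600 − 1450) = 1505/2150 = 0.7
a = 1145 − 0.7(1450) = 130
Equilibrium: Y = 130 + 0.7Y + 725
0.3Y = 855, so Y = 855/0.3 = 2850

Y = 2850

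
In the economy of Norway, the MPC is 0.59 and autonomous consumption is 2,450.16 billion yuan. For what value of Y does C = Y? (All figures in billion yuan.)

Y = 5976

At break-even, C = Y: 2450.16 + 0.59Y = Y
0.41Y = 2450.16, so Y = 2450.16/0.41 = 5976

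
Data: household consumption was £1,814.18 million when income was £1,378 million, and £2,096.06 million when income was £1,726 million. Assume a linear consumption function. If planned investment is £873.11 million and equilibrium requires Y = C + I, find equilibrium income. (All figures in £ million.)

MPC = (2096.06 − 1814.18)/(1726 − 1378) = 281.88/348 = 0.81
a = 1814.18 − 0.81(1378) = 698
Equilibrium: Y = 698 + 0.81Y + 873.11
0.19Y = 1571.11, so Y = 1571.11/0.19 = 8269

Y = 8269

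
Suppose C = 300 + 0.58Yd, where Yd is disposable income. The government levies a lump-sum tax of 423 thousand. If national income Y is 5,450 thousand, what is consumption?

C = 3215.66

Yd = Y − T = 5450 − 423 = 5027
C = 300 + 0.58(5027) = 300 + 2915.66 = 3215.66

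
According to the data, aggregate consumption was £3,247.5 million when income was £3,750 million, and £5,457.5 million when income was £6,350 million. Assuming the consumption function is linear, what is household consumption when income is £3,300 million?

C = 2865

MPC = (5457.5 − 3247.5)/(6350 − 3750) = 2210/2600 = 0.85
a = 3247.5 − 0.85(3750) = 3247.5 − 3187.5 = 60
C = 60 + 0.85(3300) = 60 + 2805 = 2865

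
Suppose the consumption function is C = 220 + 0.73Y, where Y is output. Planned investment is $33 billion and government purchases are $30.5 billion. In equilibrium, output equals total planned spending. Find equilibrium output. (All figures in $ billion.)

Y = C + I + G = 220 + 0.73Y + 33 + 30.5
Y − 0.73Y = 283.5
0.27Y = 283.5, so Y = 283.5/0.27 = 1050

Y = 1050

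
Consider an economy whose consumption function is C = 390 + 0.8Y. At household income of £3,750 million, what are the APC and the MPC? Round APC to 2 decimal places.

MPC = 0.8 (the slope of the consumption function)
C = 390 + 0.8(3750) = 3390, so APC = 3390/3750 = 0.90

APC = 0.90; MPC = 0.8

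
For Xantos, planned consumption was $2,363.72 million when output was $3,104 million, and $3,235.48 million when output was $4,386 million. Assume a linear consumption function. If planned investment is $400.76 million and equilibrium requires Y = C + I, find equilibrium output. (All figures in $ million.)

Y = 2043

MPC = (3235.48 − 2363.72)/(4386 − 3104) = 871.76/1282 = 0.68
a = 2363.72 − 0.68(3104) = 253
Equilibrium: Y = 253 + 0.68Y + 400.76
0.32Y = 653.76, so Y = 653.76/0.32 = 2043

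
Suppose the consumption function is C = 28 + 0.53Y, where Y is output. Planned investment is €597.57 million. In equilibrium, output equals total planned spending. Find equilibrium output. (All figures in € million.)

Y = C + I = 28 + 0.53Y + 597.57
Y − 0.53Y = 625.57
0.47Y = 625.57, so Y = 625.57/0.47 = 1331

Y = 1331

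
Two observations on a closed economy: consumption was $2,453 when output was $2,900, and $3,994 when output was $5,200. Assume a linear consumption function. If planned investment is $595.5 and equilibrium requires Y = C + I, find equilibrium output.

MPC = (3994 − 2453)/(5200 − 2900) = 1541/2300 = 0.67
a = 2453 − 0.67(2900) = 510
Equilibrium: Y = 510 + 0.67Y + 595.5
0.33Y = 1105.5, so Y = 1105.5/0.33 = 3350

Y = 3350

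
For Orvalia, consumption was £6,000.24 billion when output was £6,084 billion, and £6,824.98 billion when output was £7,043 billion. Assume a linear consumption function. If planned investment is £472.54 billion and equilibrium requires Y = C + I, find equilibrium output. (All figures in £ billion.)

Y = 8861

MPC = (6824.98 − 6000.24)/(7043 − 6084) = 824.74/959 = 0.86
a = 6000.24 − 0.86(6084) = 768
Equilibrium: Y = 768 + 0.86Y + 472.54
0.14Y = 1240.54, so Y = 1240.54/0.14 = 8861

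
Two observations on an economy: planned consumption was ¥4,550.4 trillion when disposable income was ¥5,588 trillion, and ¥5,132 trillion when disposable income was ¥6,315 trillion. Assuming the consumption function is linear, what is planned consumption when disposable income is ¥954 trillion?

C = 843.2

MPC = (5132 − 4550.4)/(6315 − 5588) = 581.6/727 = 0.8
a = 4550.4 − 0.8(5588) = 4550.4 − 4470.4 = 80
C = 80 + 0.8(954) = 80 + 763.2 = 843.2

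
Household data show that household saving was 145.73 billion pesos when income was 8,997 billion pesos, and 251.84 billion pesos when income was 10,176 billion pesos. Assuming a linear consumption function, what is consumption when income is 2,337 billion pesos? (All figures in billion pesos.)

C = 2790.67

MPS = ΔS/ΔY = (251.84 − 145.73)/(10176 − 8997) = 106.11/1179 = 0.09
MPC = 1 − MPS = 0.91
Autonomous saving = 145.73 − 0.09(8997) = -664, so a = 664
C = 664 + 0.91(2337) = 664 + 2126.67 = 2790.67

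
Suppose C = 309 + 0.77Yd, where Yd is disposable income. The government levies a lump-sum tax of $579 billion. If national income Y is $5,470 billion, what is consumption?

Yd = Y − T = 5470 − 579 = 4891
C = 309 + 0.77(4891) = 309 + 3766.07 = 4075.07

C = 4075.07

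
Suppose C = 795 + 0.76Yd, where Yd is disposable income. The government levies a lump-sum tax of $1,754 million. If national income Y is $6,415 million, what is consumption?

Yd = Y − T = 6415 − 1754 = 4661
C = 795 + 0.76(4661) = 795 + 3542.36 = 4337.36

C = 4337.36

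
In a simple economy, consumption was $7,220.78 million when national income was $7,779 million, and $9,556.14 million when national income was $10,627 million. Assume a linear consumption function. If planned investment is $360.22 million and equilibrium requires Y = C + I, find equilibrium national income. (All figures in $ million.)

Y = 6679

MPC = (9556.14 − 7220.78)/(10627 − 7779) = 2335.36/2848 = 0.82
a = 7220.78 − 0.82(7779) = 842
Equilibrium: Y = 842 + 0.82Y + 360.22
0.18Y = 1202.22, so Y = 1202.22/0.18 = 6679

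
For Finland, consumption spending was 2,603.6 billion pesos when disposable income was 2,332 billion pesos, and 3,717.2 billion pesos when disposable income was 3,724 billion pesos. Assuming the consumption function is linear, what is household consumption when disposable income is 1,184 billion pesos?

C = 1685.2

MPC = (3717.2 − 2603.6)/(3724 − 2332) = 1113.6/1392 = 0.8
a = 2603.6 − 0.8(2332) = 2603.6 − 1865.6 = 738
C = 738 + 0.8(1184) = 738 + 947.2 = 1685.2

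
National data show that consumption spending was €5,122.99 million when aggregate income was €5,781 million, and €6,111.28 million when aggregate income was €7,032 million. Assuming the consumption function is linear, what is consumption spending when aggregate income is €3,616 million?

C = 3412.64

MPC = (6111.28 − 5122.99)/(7032 − 5781) = 988.29/1251 = 0.79
a = 5122.99 − 0.79(5781) = 5122.99 − 4566.99 = 556
C = 556 + 0.79(3616) = 556 + 2856.64 = 3412.64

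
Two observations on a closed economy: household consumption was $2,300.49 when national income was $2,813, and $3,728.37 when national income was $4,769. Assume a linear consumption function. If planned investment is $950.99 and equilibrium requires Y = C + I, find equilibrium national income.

MPC = (3728.37 − 2300.49)/(4769 − 2813) = 1427.88/1956 = 0.73
a = 2300.49 − 0.73(2813) = 247
Equilibrium: Y = 247 + 0.73Y + 950.99
0.27Y = 1197.99, so Y = 1197.99/0.27 = 4437

Y = 4437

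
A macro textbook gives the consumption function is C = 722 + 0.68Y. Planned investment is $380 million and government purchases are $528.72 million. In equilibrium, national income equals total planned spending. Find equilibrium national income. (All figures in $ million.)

Y = C + I + G = 722 + 0.68Y + 380 + 528.72
Y − 0.68Y = 1630.72
0.32Y = 1630.72, so Y = 1630.72/0.32 = 5096

Y = 5096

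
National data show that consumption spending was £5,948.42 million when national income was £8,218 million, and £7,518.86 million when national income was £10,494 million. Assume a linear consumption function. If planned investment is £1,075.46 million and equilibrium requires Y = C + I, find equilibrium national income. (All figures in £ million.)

MPC = (7518.86 − 5948.42)/(10494 − 8218) = 1570.44/2276 = 0.69
a = 5948.42 − 0.69(8218) = 278
Equilibrium: Y = 278 + 0.69Y + 1075.46
0.31Y = 1353.46, so Y = 1353.46/0.31 = 4366

Y = 4366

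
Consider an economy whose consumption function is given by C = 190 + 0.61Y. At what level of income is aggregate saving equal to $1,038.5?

Y = 3150

S = Y − C = -190 + 0.39Y
-190 + 0.39Y = 1038.5, so 0.39Y = 1228.5 and Y = 3150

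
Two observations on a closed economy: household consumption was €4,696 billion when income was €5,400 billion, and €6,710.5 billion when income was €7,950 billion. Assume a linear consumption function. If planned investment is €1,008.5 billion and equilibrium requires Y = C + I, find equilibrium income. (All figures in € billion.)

Y = 6850

MPC = (6710.5 − 4696)/(7950 − 5400) = 2014.5/2550 = 0.79
a = 4696 − 0.79(5400) = 430
Equilibrium: Y = 430 + 0.79Y + 1008.5
0.21Y = 1438.5, so Y = 1438.5/0.21 = 6850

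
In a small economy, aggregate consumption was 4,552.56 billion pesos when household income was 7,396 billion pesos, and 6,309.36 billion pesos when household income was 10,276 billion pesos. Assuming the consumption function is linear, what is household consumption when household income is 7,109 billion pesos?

C = 4377.49

MPC = (6309.36 − 4552.56)/(10276 − 7396) = 1756.8/2880 = 0.61
a = 4552.56 − 0.61(7396) = 4552.56 − 4511.56 = 41
C = 41 + 0.61(7109) = 41 + 4336.49 = 4377.49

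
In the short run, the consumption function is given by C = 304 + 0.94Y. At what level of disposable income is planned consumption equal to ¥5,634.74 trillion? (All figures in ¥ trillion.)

304 + 0.94Y = 5634.74
0.94Y = 5330.74, so Y = 5330.74/0.94 = 5671

Y = 5671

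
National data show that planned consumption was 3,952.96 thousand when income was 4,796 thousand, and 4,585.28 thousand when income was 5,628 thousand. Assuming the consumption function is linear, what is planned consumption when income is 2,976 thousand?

MPC = (4585.28 − 3952.96)/(5628 − 4796) = 632.32/832 = 0.76
a = 3952.96 − 0.76(4796) = 3952.96 − 3644.96 = 308
C = 308 + 0.76(2976) = 308 + 2261.76 = 2569.76

C = 2569.76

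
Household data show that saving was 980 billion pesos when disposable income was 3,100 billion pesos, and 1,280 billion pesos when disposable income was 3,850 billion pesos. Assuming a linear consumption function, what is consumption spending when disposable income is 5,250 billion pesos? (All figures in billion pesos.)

C = 3410

MPS = ΔS/ΔY = (1280 − 980)/(3850 − 3100) = 300/750 = 0.4
MPC = 1 − MPS = 0.6
Autonomous saving = 980 − 0.4(3100) = -260, so a = 260
C = 260 + 0.6(5250) = 260 + 3150 = 3410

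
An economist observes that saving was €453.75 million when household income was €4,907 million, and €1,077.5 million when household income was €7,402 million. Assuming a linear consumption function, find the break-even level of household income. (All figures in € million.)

Y = 3092

MPS = ΔS/ΔY = (1077.5 − 453.75)/(7402 − 4907) = 623.75/2495 = 0.25
MPC = 1 − MPS = 0.75
From S(4907) = 453.75: −a + 0.25(4907) = 453.75, so a = 1226.75 − 453.75 = 773
Break-even (S = 0): Y = a/MPS = 773/0.25 = 3092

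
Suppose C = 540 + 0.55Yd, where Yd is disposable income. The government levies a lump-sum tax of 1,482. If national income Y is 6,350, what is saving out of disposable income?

Yd = Y − T = 6350 − 1482 = 4868
C = 540 + 0.55(4868) = 540 + 2677.4 = 3217.4
S = Yd − C = 4868 − 3217.4 = 1650.6

S = 1650.6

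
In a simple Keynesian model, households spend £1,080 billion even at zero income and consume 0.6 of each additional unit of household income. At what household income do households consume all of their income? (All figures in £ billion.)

Y = 2700

At break-even, C = Y: 1080 + 0.6Y = Y
0.4Y = 1080, so Y = 1080/0.4 = 2700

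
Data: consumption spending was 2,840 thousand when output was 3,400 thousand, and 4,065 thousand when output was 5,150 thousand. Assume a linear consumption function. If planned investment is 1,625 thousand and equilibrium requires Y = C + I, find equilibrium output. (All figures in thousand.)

Y = 6950

MPC = (4065 − 2840)/(5150 − 3400) = 1225/1750 = 0.7
a = 2840 − 0.7(3400) = 460
Equilibrium: Y = 460 + 0.7Y + 1625
0.3Y = 2085, so Y = 2085/0.3 = 6950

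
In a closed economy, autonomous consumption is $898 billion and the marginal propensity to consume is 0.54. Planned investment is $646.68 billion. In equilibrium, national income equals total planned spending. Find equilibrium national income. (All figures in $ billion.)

Y = 3358

Y = C + I = 898 + 0.54Y + 646.68
Y − 0.54Y = 1544.68
0.46Y = 1544.68, so Y = 1544.68/0.46 = 3358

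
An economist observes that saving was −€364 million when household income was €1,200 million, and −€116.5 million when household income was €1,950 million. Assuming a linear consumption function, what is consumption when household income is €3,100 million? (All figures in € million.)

C = 2837

MPS = ΔS/ΔY = (-116.5 − (-364))/(1950 − 1200) = 247.5/750 = 0.33
MPC = 1 − MPS = 0.67
Autonomous saving = -364 − 0.33(1200) = -760, so a = 760
C = 760 + 0.67(3100) = 760 + 2077 = 2837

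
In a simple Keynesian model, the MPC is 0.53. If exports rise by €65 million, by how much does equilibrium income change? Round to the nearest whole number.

ΔY ≈ 138

The multiplier is 1/(1 − MPC) = 1/0.47.
ΔY = 65/0.47 = 138.30 ≈ 138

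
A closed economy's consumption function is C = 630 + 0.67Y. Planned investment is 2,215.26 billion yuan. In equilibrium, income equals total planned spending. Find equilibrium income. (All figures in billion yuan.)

Y = 8622

Y = C + I = 630 + 0.67Y + 2215.26
Y − 0.67Y = 2845.26
0.33Y = 2845.26, so Y = 2845.26/0.33 = 8622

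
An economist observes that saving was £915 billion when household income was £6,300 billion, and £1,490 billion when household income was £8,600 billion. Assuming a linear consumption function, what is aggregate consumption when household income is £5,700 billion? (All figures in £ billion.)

MPS = ΔS/ΔY = (1490 − 915)/(8600 − 6300) = 575/2300 = 0.25
MPC = 1 − MPS = 0.75
Autonomous saving = 915 − 0.25(6300) = -660, so a = 660
C = 660 + 0.75(5700) = 660 + 4275 = 4935

C = 4935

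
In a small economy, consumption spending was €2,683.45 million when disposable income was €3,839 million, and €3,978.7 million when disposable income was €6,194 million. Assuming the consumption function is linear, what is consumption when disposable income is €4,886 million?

C = 3259.3

MPC = (3978.7 − 2683.45)/(6194 − 3839) = 1295.25/2355 = 0.55
a = 2683.45 − 0.55(3839) = 2683.45 − 2111.45 = 572
C = 572 + 0.55(4886) = 572 + 2687.3 = 3259.3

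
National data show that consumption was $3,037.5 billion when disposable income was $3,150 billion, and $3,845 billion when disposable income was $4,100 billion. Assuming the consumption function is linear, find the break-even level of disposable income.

MPC = (3845 − 3037.5)/(4100 − 3150) = 807.5/950 = 0.85
a = 3037.5 − 0.85(3150) = 3037.5 − 2677.5 = 360
Break-even: Y = a/(1−MPC) = 360/0.15 = 2400

Y = 2400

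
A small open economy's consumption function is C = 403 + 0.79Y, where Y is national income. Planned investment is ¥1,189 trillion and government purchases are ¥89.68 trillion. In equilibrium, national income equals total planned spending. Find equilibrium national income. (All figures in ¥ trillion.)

Y = C + I + G = 403 + 0.79Y + 1189 + 89.68
Y − 0.79Y = 1681.68
0.21Y = 1681.68, so Y = 1681.68/0.21 = 8008

Y = 8008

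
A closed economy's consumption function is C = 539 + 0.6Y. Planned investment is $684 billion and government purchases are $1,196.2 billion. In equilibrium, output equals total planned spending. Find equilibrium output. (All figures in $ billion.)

Y = C + I + G = 539 + 0.6Y + 684 + 1196.2
Y − 0.6Y = 2419.2
0.4Y = 2419.2, so Y = 2419.2/0.4 = 6048

Y = 6048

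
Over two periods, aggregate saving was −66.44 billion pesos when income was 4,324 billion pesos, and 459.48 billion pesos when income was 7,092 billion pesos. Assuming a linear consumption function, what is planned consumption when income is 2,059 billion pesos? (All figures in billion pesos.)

C = 2555.79

MPS = ΔS/ΔY = (459.48 − (-66.44))/(7092 − 4324) = 525.92/2768 = 0.19
MPC = 1 − MPS = 0.81
Autonomous saving = -66.44 − 0.19(4324) = -888, so a = 888
C = 888 + 0.81(2059) = 888 + 1667.79 = 2555.79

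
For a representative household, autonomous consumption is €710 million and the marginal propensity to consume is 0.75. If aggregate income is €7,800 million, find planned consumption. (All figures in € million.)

C = 6560

C = 710 + 0.75(7800) = 710 + 5850 = 6560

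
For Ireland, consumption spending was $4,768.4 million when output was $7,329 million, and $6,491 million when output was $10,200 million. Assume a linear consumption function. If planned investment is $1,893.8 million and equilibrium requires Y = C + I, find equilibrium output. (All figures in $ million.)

Y = 5662

MPC = (6491 − 4768.4)/(10200 − 7329) = 1722.6/2871 = 0.6
a = 4768.4 − 0.6(7329) = 371
Equilibrium: Y = 371 + 0.6Y + 1893.8
0.4Y = 2264.8, so Y = 2264.8/0.4 = 5662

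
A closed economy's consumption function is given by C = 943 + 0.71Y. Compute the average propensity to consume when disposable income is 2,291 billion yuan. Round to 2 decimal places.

APC = 1.12

C = 943 + 0.71(2291) = 2569.61
APC = C/Y = 2569.61/2291 = 1.12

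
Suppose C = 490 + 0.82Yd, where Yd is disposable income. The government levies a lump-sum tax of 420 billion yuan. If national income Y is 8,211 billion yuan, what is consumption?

Yd = Y − T = 8211 − 420 = 7791
C = 490 + 0.82(7791) = 490 + 6388.62 = 6878.62

C = 6878.62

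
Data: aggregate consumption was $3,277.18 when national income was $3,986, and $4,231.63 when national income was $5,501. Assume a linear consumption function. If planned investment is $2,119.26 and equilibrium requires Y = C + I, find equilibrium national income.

MPC = (4231.63 − 3277.18)/(5501 − 3986) = 954.45/1515 = 0.63
a = 3277.18 − 0.63(3986) = 766
Equilibrium: Y = 766 + 0.63Y + 2119.26
0.37Y = 2885.26, so Y = 2885.26/0.37 = 7798

Y = 7798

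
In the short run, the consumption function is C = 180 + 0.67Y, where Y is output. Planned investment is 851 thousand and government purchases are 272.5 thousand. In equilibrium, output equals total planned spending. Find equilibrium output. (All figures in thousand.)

Y = C + I + G = 180 + 0.67Y + 851 + 272.5
Y − 0.67Y = 1303.5
0.33Y = 1303.5, so Y = 1303.5/0.33 = 3950

Y = 3950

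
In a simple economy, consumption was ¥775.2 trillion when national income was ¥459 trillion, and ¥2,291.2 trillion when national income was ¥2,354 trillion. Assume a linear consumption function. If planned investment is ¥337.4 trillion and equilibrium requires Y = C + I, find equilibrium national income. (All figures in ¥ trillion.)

Y = 3727

MPC = (2291.2 − 775.2)/(2354 − 459) = 1516/1895 = 0.8
a = 775.2 − 0.8(459) = 408
Equilibrium: Y = 408 + 0.8Y + 337.4
0.2Y = 745.4, so Y = 745.4/0.2 = 3727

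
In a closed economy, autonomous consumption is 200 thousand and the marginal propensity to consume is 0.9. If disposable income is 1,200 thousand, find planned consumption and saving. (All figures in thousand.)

C = 200 + 0.9(1200) = 200 + 1080 = 1280
S = Y − C = 1200 − 1280 = -80

C = 1280; S = -80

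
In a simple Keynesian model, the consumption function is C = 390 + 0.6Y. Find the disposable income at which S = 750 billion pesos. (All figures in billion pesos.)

Y = 2850

S = Y − C = -390 + 0.4Y
-390 + 0.4Y = 750, so 0.4Y = 1140 and Y = 2850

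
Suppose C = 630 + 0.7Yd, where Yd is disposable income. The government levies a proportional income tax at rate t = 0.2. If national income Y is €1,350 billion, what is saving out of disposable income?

S = -306

Yd = (1 − 0.2)(1350) = 0.8(1350) = 1080
C = 630 + 0.7(1080) = 630 + 756 = 1386
S = Yd − C = 1080 − 1386 = -306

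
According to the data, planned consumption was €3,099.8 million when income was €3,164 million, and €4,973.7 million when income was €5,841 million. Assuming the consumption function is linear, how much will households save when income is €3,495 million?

MPC = (4973.7 − 3099.8)/(5841 − 3164) = 1873.9/2677 = 0.7
a = 3099.8 − 0.7(3164) = 3099.8 − 2214.8 = 885
C = 885 + 0.7(3495) = 3331.5
S = 3495 − 3331.5 = 163.5

S = 163.5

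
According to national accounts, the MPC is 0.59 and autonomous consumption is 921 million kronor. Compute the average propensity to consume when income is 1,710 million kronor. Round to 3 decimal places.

APC = 1.129

C = 921 + 0.59(1710) = 1929.9
APC = C/Y = 1929.9/1710 = 1.129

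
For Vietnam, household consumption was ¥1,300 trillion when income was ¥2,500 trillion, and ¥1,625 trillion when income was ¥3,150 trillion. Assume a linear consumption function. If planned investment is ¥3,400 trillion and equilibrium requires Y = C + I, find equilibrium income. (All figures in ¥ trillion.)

Y = 6900

MPC = (1625 − 1300)/(3150 − 2500) = 325/650 = 0.5
a = 1300 − 0.5(2500) = 50
Equilibrium: Y = 50 + 0.5Y + 3400
0.5Y = 3450, so Y = 3450/0.5 = 6900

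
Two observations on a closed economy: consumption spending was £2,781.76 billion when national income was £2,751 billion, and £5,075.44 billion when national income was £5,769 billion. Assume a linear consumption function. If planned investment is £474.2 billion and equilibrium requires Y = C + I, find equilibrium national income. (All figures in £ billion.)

MPC = (5075.44 − 2781.76)/(5769 − 2751) = 2293.68/3018 = 0.76
a = 2781.76 − 0.76(2751) = 691
Equilibrium: Y = 691 + 0.76Y + 474.2
0.24Y = 1165.2, so Y = 1165.2/0.24 = 4855

Y = 4855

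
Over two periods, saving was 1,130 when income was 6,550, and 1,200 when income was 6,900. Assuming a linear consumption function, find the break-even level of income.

MPS = ΔS/ΔY = (1200 − 1130)/(6900 − 6550) = 70/350 = 0.2
MPC = 1 − MPS = 0.8
From S(6550) = 1130: −a + 0.2(6550) = 1130, so a = 1310 − 1130 = 180
Break-even (S = 0): Y = a/MPS = 180/0.2 = 900

Y = 900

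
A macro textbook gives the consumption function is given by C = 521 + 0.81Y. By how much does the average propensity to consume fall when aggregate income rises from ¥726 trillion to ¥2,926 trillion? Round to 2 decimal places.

At Y = 726: C = 521 + 0.81(726) = 1109.06, APC = 1109.06/726 = 1.528
At Y = 2926: C = 2891.06, APC = 2891.06/2926 = 0.988
Fall in APC = 1.528 − 0.988 = 0.54

ΔAPC = 0.54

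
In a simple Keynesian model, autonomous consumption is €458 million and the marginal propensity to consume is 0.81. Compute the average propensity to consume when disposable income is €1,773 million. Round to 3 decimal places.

APC = 1.068

C = 458 + 0.81(1773) = 1894.13
APC = C/Y = 1894.13/1773 = 1.068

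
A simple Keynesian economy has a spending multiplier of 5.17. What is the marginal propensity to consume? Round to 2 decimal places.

MPC = 0.81

k = 1/(1 − MPC), so 1 − MPC = 1/k = 1/5.17 = 0.1934
MPC = 1 − 0.1934 = 0.81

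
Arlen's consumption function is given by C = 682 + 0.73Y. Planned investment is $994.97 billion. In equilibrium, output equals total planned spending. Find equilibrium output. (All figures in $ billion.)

Y = 6211

Y = C + I = 682 + 0.73Y + 994.97
Y − 0.73Y = 1676.97
0.27Y = 1676.97, so Y = 1676.97/0.27 = 6211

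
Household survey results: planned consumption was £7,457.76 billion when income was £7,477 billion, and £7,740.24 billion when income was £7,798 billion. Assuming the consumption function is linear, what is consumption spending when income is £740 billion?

MPC = (7740.24 − 7457.76)/(7798 − 7477) = 282.48/321 = 0.88
a = 7457.76 − 0.88(7477) = 7457.76 − 6579.76 = 878
C = 878 + 0.88(740) = 878 + 651.2 = 1529.2

C = 1529.2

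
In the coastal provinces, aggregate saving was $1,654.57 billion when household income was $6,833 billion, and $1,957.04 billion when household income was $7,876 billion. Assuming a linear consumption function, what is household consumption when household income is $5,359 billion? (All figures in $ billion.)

C = 4131.89

MPS = ΔS/ΔY = (1957.04 − 1654.57)/(7876 − 6833) = 302.47/1043 = 0.29
MPC = 1 − MPS = 0.71
Autonomous saving = 1654.57 − 0.29(6833) = -327, so a = 327
C = 327 + 0.71(5359) = 327 + 3804.89 = 4131.89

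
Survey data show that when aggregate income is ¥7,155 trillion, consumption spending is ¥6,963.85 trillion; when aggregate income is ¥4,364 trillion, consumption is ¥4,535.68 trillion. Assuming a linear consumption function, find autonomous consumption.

a = 739

MPC = ΔC/ΔY = (6963.85 − 4535.68)/(7155 − 4364) = 2428.17/2791 = 0.87
a = C − MPC·Y = 4535.68 − 0.87(4364) = 4535.68 − 3796.68 = 739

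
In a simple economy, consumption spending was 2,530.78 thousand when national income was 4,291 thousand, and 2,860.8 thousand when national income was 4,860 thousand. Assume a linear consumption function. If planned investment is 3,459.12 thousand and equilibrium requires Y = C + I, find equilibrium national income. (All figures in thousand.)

Y = 8336

MPC = (2860.8 − 2530.78)/(4860 − 4291) = 330.02/569 = 0.58
a = 2530.78 − 0.58(4291) = 42
Equilibrium: Y = 42 + 0.58Y + 3459.12
0.42Y = 3501.12, so Y = 3501.12/0.42 = 8336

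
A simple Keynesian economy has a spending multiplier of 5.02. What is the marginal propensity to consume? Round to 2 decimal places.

k = 1/(1 − MPC), so 1 − MPC = 1/k = 1/5.02 = 0.1992
MPC = 1 − 0.1992 = 0.80

MPC = 0.80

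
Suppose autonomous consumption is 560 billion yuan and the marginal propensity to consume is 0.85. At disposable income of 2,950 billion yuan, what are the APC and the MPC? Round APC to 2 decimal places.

MPC = 0.85 (the slope of the consumption function)
C = 560 + 0.85(2950) = 3067.5, so APC = 3067.5/2950 = 1.04

APC = 1.04; MPC = 0.85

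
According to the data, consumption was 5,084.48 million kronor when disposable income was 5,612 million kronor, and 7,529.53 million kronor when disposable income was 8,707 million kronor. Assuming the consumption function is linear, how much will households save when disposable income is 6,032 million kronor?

MPC = (7529.53 − 5084.48)/(8707 − 5612) = 2445.05/3095 = 0.79
a = 5084.48 − 0.79(5612) = 5084.48 − 4433.48 = 651
C = 651 + 0.79(6032) = 5416.28
S = 6032 − 5416.28 = 615.72

S = 615.72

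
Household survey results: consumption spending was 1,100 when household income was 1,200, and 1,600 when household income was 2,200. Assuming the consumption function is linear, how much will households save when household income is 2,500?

MPC = (1600 − 1100)/(2200 − 1200) = 500/1000 = 0.5
a = 1100 − 0.5(1200) = 1100 − 600 = 500
C = 500 + 0.5(2500) = 1750
S = 2500 − 1750 = 750

S = 750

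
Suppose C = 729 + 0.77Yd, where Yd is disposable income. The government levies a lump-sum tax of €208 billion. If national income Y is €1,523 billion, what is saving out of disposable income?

Yd = Y − T = 1523 − 208 = 1315
C = 729 + 0.77(1315) = 729 + 1012.55 = 1741.55
S = Yd − C = 1315 − 1741.55 = -426.55

S = -426.55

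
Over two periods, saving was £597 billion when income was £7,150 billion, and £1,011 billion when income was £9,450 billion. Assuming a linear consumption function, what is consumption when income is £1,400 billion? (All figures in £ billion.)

C = 1838

MPS = ΔS/ΔY = (1011 − 597)/(9450 − 7150) = 414/2300 = 0.18
MPC = 1 − MPS = 0.82
Autonomous saving = 597 − 0.18(7150) = -690, so a = 690
C = 690 + 0.82(1400) = 690 + 1148 = 1838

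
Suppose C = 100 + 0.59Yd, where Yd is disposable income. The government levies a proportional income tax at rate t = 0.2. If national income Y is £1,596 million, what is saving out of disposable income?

S = 423.488

Yd = (1 − 0.2)(1596) = 0.8(1596) = 1276.8
C = 100 + 0.59(1276.8) = 100 + 753.312 = 853.312
S = Yd − C = 1276.8 − 853.312 = 423.488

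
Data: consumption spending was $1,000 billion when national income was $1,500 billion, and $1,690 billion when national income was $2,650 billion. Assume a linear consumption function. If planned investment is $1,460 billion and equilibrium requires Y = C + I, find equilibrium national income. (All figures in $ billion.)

Y = 3900

MPC = (1690 − 1000)/(2650 − 1500) = 690/1150 = 0.6
a = 1000 − 0.6(1500) = 100
Equilibrium: Y = 100 + 0.6Y + 1460
0.4Y = 1560, so Y = 1560/0.4 = 3900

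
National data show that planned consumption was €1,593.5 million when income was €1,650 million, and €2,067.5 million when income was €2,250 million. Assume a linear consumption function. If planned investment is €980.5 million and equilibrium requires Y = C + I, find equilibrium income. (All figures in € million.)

Y = 6050

MPC = (2067.5 − 1593.5)/(2250 − 1650) = 474/600 = 0.79
a = 1593.5 − 0.79(1650) = 290
Equilibrium: Y = 290 + 0.79Y + 980.5
0.21Y = 1270.5, so Y = 1270.5/0.21 = 6050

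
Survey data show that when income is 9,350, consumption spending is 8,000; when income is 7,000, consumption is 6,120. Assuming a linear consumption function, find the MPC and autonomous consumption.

MPC = 0.8; a = 520

MPC = ΔC/ΔY = (8000 − 6120)/(9350 − 7000) = 1880/2350 = 0.8
a = C − MPC·Y = 6120 − 0.8(7000) = 6120 − 5600 = 520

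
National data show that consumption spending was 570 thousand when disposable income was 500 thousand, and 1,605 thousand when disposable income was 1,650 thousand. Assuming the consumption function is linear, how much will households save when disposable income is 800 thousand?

MPC = (1605 − 570)/(1650 − 500) = 1035/1150 = 0.9
a = 570 − 0.9(500) = 570 − 450 = 120
C = 120 + 0.9(800) = 840
S = 800 − 840 = -40

S = -40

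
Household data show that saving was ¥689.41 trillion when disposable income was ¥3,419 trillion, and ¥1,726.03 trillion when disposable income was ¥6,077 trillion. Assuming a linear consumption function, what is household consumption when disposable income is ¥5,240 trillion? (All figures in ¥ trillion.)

MPS = ΔS/ΔY = (1726.03 − 689.41)/(6077 − 3419) = 1036.62/2658 = 0.39
MPC = 1 − MPS = 0.61
Autonomous saving = 689.41 − 0.39(3419) = -644, so a = 644
C = 644 + 0.61(5240) = 644 + 3196.4 = 3840.4

C = 3840.4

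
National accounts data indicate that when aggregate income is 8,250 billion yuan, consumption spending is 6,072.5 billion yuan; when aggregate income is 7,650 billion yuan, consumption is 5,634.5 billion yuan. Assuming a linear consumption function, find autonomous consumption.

a = 50

MPC = ΔC/ΔY = (6072.5 − 5634.5)/(8250 − 7650) = 438/600 = 0.73
a = C − MPC·Y = 5634.5 − 0.73(7650) = 5634.5 − 5584.5 = 50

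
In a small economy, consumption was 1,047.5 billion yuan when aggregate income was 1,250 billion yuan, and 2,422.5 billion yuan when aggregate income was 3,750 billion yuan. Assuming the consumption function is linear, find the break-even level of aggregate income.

MPC = (2422.5 − 1047.5)/(3750 − 1250) = 1375/2500 = 0.55
a = 1047.5 − 0.55(1250) = 1047.5 − 687.5 = 360
Break-even: Y = a/(1−MPC) = 360/0.45 = 800

Y = 800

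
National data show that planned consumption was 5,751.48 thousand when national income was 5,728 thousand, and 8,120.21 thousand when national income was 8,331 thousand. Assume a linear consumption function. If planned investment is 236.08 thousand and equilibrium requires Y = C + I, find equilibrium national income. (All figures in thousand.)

MPC = (8120.21 − 5751.48)/(8331 − 5728) = 2368.73/2603 = 0.91
a = 5751.48 − 0.91(5728) = 539
Equilibrium: Y = 539 + 0.91Y + 236.08
0.09Y = 775.08, so Y = 775.08/0.09 = 8612

Y = 8612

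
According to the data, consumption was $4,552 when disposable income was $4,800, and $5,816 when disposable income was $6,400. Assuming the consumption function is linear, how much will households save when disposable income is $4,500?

S = 185

MPC = (5816 − 4552)/(6400 − 4800) = 1264/1600 = 0.79
a = 4552 − 0.79(4800) = 4552 − 3792 = 760
C = 760 + 0.79(4500) = 4315
S = 4500 − 4315 = 185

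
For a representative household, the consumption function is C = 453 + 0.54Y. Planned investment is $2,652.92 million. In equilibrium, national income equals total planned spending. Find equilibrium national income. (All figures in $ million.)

Y = 6752

Y = C + I = 453 + 0.54Y + 2652.92
Y − 0.54Y = 3105.92
0.46Y = 3105.92, so Y = 3105.92/0.46 = 6752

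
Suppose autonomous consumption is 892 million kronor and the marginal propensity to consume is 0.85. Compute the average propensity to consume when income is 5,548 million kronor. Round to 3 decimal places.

APC = 1.011

C = 892 + 0.85(5548) = 5607.8
APC = C/Y = 5607.8/5548 = 1.011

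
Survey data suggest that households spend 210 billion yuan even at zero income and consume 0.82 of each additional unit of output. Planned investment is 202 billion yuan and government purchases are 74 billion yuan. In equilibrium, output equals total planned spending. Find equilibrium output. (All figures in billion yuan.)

Y = 2700

Y = C + I + G = 210 + 0.82Y + 202 + 74
Y − 0.82Y = 486
0.18Y = 486, so Y = 486/0.18 = 2700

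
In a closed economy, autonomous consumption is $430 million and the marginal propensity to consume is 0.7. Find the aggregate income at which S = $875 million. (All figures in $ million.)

Y = 4350

S = Y − C = -430 + 0.3Y
-430 + 0.3Y = 875, so 0.3Y = 1305 and Y = 4350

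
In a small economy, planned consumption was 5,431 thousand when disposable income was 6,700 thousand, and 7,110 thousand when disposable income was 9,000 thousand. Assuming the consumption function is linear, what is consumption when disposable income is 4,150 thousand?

MPC = (7110 − 5431)/(9000 − 6700) = 1679/2300 = 0.73
a = 5431 − 0.73(6700) = 5431 − 4891 = 540
C = 540 + 0.73(4150) = 540 + 3029.5 = 3569.5

C = 3569.5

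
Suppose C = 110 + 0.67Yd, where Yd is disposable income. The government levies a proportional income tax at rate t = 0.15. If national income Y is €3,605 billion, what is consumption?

Yd = (1 − 0.15)(3605) = 0.85(3605) = 3064.25
C = 110 + 0.67(3064.25) = 110 + 2053.0475 = 2163.0475

C = 2163.0475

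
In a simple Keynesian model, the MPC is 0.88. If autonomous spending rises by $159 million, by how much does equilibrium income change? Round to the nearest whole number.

The multiplier is 1/(1 − MPC) = 1/0.12.
ΔY = 159/0.12 = 1325.00 ≈ 1325

ΔY ≈ 1325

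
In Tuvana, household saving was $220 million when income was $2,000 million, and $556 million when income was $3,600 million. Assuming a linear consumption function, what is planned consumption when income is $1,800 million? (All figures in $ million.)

C = 1622

MPS = ΔS/ΔY = (556 − 220)/(3600 − 2000) = 336/1600 = 0.21
MPC = 1 − MPS = 0.79
Autonomous saving = 220 − 0.21(2000) = -200, so a = 200
C = 200 + 0.79(1800) = 200 + 1422 = 1622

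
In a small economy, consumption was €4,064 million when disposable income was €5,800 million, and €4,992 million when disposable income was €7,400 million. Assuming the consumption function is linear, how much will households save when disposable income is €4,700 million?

MPC = (4992 − 4064)/(7400 − 5800) = 928/1600 = 0.58
a = 4064 − 0.58(5800) = 4064 − 3364 = 700
C = 700 + 0.58(4700) = 3426
S = 4700 − 3426 = 1274

S = 1274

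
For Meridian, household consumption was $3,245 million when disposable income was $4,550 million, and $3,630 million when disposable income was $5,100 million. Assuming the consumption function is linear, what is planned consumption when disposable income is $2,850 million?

MPC = (3630 − 3245)/(5100 − 4550) = 385/550 = 0.7
a = 3245 − 0.7(4550) = 3245 − 3185 = 60
C = 60 + 0.7(2850) = 60 + 1995 = 2055

C = 2055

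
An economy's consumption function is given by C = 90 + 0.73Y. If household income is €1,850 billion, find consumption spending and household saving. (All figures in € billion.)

C = 90 + 0.73(1850) = 90 + 1350.5 = 1440.5
S = Y − C = 1850 − 1440.5 = 409.5

C = 1440.5; S = 409.5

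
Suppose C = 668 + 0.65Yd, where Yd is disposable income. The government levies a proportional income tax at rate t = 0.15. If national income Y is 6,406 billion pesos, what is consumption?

Yd = (1 − 0.15)(6406) = 0.85(6406) = 5445.1
C = 668 + 0.65(5445.1) = 668 + 3539.315 = 4207.315

C = 4207.315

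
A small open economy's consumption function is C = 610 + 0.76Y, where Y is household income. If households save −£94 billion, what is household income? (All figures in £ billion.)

Y = 2150

S = Y − C = -610 + 0.24Y
-610 + 0.24Y = -94, so 0.24Y = 516 and Y = 2150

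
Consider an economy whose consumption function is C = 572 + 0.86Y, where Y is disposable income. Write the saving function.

S = Y − C = Y − (572 + 0.86Y) = -572 + (1 − 0.86)Y

S = -572 + 0.14Y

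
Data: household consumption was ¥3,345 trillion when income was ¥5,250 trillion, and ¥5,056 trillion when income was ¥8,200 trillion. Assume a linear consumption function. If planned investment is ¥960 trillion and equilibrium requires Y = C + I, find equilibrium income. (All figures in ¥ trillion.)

Y = 3000

MPC = (5056 − 3345)/(8200 − 5250) = 1711/2950 = 0.58
a = 3345 − 0.58(5250) = 300
Equilibrium: Y = 300 + 0.58Y + 960
0.42Y = 1260, so Y = 1260/0.42 = 3000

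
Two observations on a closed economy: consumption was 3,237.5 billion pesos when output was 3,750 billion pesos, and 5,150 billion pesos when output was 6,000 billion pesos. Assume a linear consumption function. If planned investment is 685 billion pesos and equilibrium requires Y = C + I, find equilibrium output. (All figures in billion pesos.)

MPC = (5150 − 3237.5)/(6000 − 3750) = 1912.5/2250 = 0.85
a = 3237.5 − 0.85(3750) = 50
Equilibrium: Y = 50 + 0.85Y + 685
0.15Y = 735, so Y = 735/0.15 = 4900

Y = 4900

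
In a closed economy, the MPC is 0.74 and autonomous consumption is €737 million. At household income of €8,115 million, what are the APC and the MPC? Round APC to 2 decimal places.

APC = 0.83; MPC = 0.74

MPC = 0.74 (the slope of the consumption function)
C = 737 + 0.74(8115) = 6742.1, so APC = 6742.1/8115 = 0.83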